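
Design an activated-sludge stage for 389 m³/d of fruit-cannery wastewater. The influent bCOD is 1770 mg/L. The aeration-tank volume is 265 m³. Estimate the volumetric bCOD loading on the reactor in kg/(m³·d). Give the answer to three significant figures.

L_v ≈ 2.60 kg bCOD/(m³·d)

Volumetric loading L_v = Q·S₀ / V = 389 × 1770 g/m³ / 265.0 m³ = 2598 g/(m³·d) = 2.598 kg bCOD/(m³·d).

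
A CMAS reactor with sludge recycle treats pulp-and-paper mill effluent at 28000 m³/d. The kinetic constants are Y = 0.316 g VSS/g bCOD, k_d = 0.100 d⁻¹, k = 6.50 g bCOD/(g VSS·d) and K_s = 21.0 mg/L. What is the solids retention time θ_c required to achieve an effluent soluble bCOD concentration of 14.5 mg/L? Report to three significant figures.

From 1/θ_c = Y·k·S/(K_s + S) − k_d: Y·k·S/(K_s+S) = 0.316 × 6.50 × 14.5 / (21.0 + 14.5) = 0.8390 d⁻¹.
1/θ_c = 0.8390 − 0.100 = 0.7390 d⁻¹, so θ_c = 1.353 d.

θ_c ≈ 1.35 d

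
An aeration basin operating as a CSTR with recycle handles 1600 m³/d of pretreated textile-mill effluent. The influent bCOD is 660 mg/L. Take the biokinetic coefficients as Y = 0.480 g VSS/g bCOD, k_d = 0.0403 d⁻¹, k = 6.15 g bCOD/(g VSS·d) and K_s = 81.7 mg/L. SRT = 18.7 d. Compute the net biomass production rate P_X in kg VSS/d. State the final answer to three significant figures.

For a completely mixed reactor with recycle the Lawrence–McCarty relation gives S = K_s·(1 + k_d·θ_c) / [θ_c·(Y·k − k_d) − 1] = 81.7 × (1 + 0.0403 × 18.7) / [18.7 × (0.480 × 6.15 − 0.0403) − 1] = 143.3 / 53.45 = 2.681 mg/L.
Observed yield with endogenous decay: Y_obs = Y / (1 + k_d·θ_c) = 0.480 / (1 + 0.0403 × 18.7) = 0.480 / 1.754 = 0.2737 g VSS/g bCOD.
ΔS = 660 − 2.68 = 657.3 mg/L, so the substrate removal rate is 1600 × 657.3/1000 = 1052 kg bCOD/d.
Biomass produced: P_X = Y_obs·Q·ΔS = 0.2737 × 1052 ≈ 287.9 kg VSS/d.

P_X ≈ 288 kg VSS/d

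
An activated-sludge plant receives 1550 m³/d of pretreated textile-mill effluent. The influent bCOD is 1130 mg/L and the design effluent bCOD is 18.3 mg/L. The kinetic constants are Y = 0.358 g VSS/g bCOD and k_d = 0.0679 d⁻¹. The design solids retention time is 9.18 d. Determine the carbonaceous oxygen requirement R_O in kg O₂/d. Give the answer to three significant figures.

Observed yield with endogenous decay: Y_obs = Y / (1 + k_d·θ_c) = 0.358 / (1 + 0.0679 × 9.18) = 0.358 / 1.623 = 0.2205 g VSS/g bCOD.
Substrate removed = Q·(S₀ − S) = 1550 m³/d × (1130 − 18.3) g/m³ = 1.72×10^6 g/d = 1723 kg/d.
P_X = Y_obs·Q·(S₀ − S) = 0.2205 × 1723 = 380.0 kg VSS/d.
Carbonaceous O₂ demand = substrate oxidised − cell-mass equivalent = 1723 − 1.42 × 380.0 = 1184 kg O₂/d.

R_O ≈ 1180 kg O₂/d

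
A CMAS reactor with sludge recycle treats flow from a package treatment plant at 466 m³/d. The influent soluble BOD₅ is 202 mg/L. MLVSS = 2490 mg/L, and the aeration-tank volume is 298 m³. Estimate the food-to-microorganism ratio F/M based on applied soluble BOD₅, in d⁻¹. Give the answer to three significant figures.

F/M ≈ 0.127 d⁻¹

F/M = Q·S₀ / (V·X) = 466 × 202 / (298.0 × 2490) = 0.1269 g soluble BOD₅·(g VSS·d)⁻¹.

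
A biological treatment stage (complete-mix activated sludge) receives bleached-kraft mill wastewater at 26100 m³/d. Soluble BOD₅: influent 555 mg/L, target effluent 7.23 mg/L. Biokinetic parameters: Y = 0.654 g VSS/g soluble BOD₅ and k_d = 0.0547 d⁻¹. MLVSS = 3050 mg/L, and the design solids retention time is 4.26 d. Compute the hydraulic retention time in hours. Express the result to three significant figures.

Steady-state biomass mass balance: V·X·(1 + k_d·θ_c) = Y·Q·(S₀ − S)·θ_c, so V = 0.654 × 26100 × (555 − 7.23) × 4.26 / [3050 × (1 + 0.0547 × 4.26)] = 3.98×10^7 / 3761 = 10591 m³.
τ = V/Q = 10591/26100 = 0.4058 d, or 9.739 h.

τ ≈ 9.74 h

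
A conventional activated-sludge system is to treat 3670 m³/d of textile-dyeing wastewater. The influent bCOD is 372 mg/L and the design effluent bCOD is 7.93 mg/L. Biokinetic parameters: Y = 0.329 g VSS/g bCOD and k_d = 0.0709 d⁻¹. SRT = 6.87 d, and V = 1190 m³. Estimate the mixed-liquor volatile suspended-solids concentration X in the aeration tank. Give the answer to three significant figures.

X ≈ 1710 mg/L

From V·X·(1 + k_d·θ_c) = Y·Q·(S₀ − S)·θ_c: X = 0.329 × 3670 × (372 − 7.93) × 6.87 / [1190 × (1 + 0.0709 × 6.87)] = 1707 mg/L.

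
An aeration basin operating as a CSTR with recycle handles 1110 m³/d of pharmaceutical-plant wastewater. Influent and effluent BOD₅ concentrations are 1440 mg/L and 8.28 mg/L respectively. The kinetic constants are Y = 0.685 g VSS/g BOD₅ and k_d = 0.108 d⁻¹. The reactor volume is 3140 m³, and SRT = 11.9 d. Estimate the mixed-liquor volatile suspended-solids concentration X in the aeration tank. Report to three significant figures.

From V·X·(1 + k_d·θ_c) = Y·Q·(S₀ − S)·θ_c: X = 0.685 × 1110 × (1440 − 8.28) × 11.9 / [3140 × (1 + 0.108 × 11.9)] = 1805 mg/L.

X ≈ 1810 mg/L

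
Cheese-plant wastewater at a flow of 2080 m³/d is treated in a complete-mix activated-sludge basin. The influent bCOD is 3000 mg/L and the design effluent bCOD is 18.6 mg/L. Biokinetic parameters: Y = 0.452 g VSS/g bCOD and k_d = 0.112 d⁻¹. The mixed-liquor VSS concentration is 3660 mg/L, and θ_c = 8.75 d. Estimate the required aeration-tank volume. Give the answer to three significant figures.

Rearranging the biomass balance for a CMAS with decay, V = Y·Q·ΔS·θ_c / [X·(1+k_d θ_c)] = 0.452 × 2080 × (3000 − 18.6) × 8.75 / [3660 × (1 + 0.112 × 8.75)] = 2.45×10^7 / 7247 = 3384 m³.

V ≈ 3380 m³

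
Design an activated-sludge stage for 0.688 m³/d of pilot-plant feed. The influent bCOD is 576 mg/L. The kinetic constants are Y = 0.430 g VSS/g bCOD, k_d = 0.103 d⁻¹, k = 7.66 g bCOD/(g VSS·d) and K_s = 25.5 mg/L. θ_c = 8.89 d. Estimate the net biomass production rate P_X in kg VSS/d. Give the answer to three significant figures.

From the Monod/SRT balance for a CMAS, S = K_s·(1+k_d θ_c)/[θ_c·(Y k − k_d) − 1] = 25.5 × (1 + 0.103 × 8.89) / [8.89 × (0.430 × 7.66 − 0.103) − 1] = 48.85 / 27.37 = 1.785 mg/L.
The observed yield is Y_obs = Y/(1 + k_d·θ_c) = 0.430 / (1 + 0.103 × 8.89) = 0.430 / 1.916 = 0.2245 g VSS per g bCOD removed.
Mass of bCOD removed per day: Q(S₀ − S) = 0.688 × 574.2 g/m³ = 0.3951 kg/d.
So the net sludge growth is P_X = 0.2245 × 0.3951 = 0.08868 kg VSS/d.

P_X ≈ 0.0887 kg VSS/d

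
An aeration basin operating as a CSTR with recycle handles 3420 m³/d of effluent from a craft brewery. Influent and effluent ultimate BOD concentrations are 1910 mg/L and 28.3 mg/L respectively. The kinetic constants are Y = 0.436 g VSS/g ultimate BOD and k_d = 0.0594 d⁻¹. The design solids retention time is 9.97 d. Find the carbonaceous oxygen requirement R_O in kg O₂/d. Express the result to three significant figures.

R_O ≈ 3930 kg O₂/d

Correct the yield for decay: Y_obs = Y/(1 + k_d θ_c) = 0.436 / (1 + 0.0594 × 9.97) = 0.436 / 1.592 = 0.2738.
ΔS = 1910 − 28.3 = 1882 mg/L, so the substrate removal rate is 3420 × 1882/1000 = 6435 kg ultimate BOD/d.
Net sludge production P_X = 0.2738 × 6435 = 1762 kg VSS/d.
Carbonaceous O₂ demand = substrate oxidised − cell-mass equivalent = 6435 − 1.42 × 1762 = 3933 kg O₂/d.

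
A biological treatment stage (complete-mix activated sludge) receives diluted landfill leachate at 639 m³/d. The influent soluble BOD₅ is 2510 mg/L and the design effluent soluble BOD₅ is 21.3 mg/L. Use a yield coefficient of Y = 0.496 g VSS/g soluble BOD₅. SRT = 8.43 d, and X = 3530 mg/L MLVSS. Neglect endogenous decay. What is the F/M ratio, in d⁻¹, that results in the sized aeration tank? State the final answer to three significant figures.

F/M ≈ 0.241 d⁻¹

V·X = Y·Q·ΔS·θ_c gives V = 0.496 × 639 × (2510 − 21.3) × 8.43 / 3530 = 1884 m³.
F/M = Q·S₀ / (V·X) = 639 × 2510 / (1884 × 3530) = 0.2412 g soluble BOD₅·(g VSS·d)⁻¹.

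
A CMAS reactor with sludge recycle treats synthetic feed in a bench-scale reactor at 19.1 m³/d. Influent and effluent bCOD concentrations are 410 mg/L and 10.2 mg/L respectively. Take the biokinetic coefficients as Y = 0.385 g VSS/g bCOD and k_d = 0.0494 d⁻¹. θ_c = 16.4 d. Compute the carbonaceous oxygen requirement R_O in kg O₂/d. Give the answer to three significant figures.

R_O ≈ 5.33 kg O₂/d

Y_obs = Y / (1 + k_d θ_c) = 0.385 / (1 + 0.0494 × 16.4) = 0.385 / 1.810 = 0.2127.
Q·(S₀ − S) = 19.1 × (410 − 10.2) × 10⁻³ = 7.636 kg/d removed.
Net sludge production P_X = 0.2127 × 7.636 = 1.624 kg VSS/d.
R_O = Q·ΔS − 1.42 P_X = 7.636 − 2.306 = 5.330 kg O₂/d.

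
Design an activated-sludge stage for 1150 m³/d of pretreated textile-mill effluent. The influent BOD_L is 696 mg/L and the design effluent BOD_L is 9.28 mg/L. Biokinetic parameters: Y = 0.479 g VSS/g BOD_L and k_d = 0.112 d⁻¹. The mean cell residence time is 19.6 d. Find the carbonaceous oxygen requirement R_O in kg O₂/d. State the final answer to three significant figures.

The observed yield is Y_obs = Y/(1 + k_d·θ_c) = 0.479 / (1 + 0.112 × 19.6) = 0.479 / 3.195 = 0.1499 g VSS per g BOD_L removed.
Substrate removed = Q·(S₀ − S) = 1150 m³/d × (696 − 9.28) g/m³ = 7.9×10^5 g/d = 789.7 kg/d.
P_X = Y_obs·Q·(S₀ − S) = 0.1499 × 789.7 = 118.4 kg VSS/d.
Carbonaceous O₂ demand = substrate oxidised − cell-mass equivalent = 789.7 − 1.42 × 118.4 = 621.6 kg O₂/d.

R_O ≈ 622 kg O₂/d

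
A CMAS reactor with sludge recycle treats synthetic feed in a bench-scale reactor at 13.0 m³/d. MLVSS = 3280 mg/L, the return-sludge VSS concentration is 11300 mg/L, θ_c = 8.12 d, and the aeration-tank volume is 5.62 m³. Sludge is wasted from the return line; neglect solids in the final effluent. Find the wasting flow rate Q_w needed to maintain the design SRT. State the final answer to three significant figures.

Q_w ≈ 0.201 m³/d

θ_c = V·X/(Q_w·X_r) when wasting from the recycle, so Q_w = V·X/(θ_c·X_r) = 5.620 × 3280 / (8.12 × 11300) = 0.2009 m³/d.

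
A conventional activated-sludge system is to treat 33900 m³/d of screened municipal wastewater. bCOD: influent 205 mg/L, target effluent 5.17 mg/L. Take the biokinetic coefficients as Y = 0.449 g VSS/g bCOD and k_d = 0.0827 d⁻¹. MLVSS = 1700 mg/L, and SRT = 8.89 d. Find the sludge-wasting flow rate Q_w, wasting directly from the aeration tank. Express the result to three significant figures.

Rearranging the biomass balance for a CMAS with decay, V = Y·Q·ΔS·θ_c / [X·(1+k_d θ_c)] = 0.449 × 33900 × (205 − 5.17) × 8.89 / [1700 × (1 + 0.0827 × 8.89)] = 2.7×10^7 / 2950 = 9167 m³.
With mixed-liquor wasting, θ_c = V/Q_w, so Q_w = V/θ_c = 9167/8.89 = 1031 m³/d.

Q_w ≈ 1030 m³/d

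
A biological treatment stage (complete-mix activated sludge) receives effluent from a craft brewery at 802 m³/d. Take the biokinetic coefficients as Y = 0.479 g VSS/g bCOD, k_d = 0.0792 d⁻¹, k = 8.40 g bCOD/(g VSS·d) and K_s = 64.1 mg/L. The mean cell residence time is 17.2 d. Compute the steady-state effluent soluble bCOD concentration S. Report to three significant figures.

S ≈ 2.27 mg/L

For a completely mixed reactor with recycle the Lawrence–McCarty relation gives S = K_s·(1 + k_d·θ_c) / [θ_c·(Y·k − k_d) − 1] = 64.1 × (1 + 0.0792 × 17.2) / [17.2 × (0.479 × 8.40 − 0.0792) − 1] = 151.4 / 66.84 = 2.265 mg/L.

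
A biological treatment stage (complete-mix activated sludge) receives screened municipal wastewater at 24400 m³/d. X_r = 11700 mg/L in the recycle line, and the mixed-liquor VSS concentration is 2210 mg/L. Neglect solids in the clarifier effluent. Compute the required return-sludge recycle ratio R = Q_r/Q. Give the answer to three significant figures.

Mass balance around the secondary clarifier (neglecting effluent solids): R = X / (X_r − X) = 2210 / (11700 − 2210) = 0.2329.

R ≈ 0.233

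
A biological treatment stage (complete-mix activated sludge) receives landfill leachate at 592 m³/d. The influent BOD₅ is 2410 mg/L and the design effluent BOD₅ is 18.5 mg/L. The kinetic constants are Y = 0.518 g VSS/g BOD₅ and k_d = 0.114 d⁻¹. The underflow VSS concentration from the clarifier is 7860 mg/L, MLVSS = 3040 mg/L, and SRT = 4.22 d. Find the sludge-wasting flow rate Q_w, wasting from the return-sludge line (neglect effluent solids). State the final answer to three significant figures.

From the SRT design equation V = Y Q (S₀−S) θ_c / [X (1 + k_d θ_c)] = 0.518 × 592 × (2410 − 18.5) × 4.22 / [3040 × (1 + 0.114 × 4.22)] = 3.09×10^6 / 4502 = 687.4 m³.
Q_w = (V·X)/(θ_c X_r) = 687.4 × 3040 / (4.22 × 7860) = 63.00 m³/d.

Q_w ≈ 63.0 m³/d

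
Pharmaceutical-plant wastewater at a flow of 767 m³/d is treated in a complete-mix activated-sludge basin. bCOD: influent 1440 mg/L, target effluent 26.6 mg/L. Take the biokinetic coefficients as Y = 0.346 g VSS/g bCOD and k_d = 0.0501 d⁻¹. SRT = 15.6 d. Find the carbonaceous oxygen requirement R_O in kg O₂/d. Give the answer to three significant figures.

R_O ≈ 785 kg O₂/d

Y_obs = Y / (1 + k_d θ_c) = 0.346 / (1 + 0.0501 × 15.6) = 0.346 / 1.782 = 0.1942.
ΔS = 1440 − 26.6 = 1413 mg/L, so the substrate removal rate is 767 × 1413/1000 = 1084 kg bCOD/d.
P_X = Y_obs·Q·(S₀ − S) = 0.1942 × 1084 = 210.5 kg VSS/d.
R_O = Q·(S₀ − S) − 1.42·P_X = 1084 − 1.42 × 210.5 = 785.1 kg O₂/d.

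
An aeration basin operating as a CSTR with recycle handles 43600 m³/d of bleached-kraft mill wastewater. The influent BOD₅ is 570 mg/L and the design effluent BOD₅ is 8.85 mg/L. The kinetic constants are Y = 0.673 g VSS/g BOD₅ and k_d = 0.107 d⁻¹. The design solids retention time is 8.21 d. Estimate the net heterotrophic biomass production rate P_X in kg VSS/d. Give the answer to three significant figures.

Observed yield with endogenous decay: Y_obs = Y / (1 + k_d·θ_c) = 0.673 / (1 + 0.107 × 8.21) = 0.673 / 1.878 = 0.3583 g VSS/g BOD₅.
ΔS = 570 − 8.85 = 561.1 mg/L, so the substrate removal rate is 43600 × 561.1/1000 = 24466 kg BOD₅/d.
P_X = Y_obs · Q(S₀ − S) = 0.3583 × 24466 = 8765 kg VSS/d.

P_X ≈ 8770 kg VSS/d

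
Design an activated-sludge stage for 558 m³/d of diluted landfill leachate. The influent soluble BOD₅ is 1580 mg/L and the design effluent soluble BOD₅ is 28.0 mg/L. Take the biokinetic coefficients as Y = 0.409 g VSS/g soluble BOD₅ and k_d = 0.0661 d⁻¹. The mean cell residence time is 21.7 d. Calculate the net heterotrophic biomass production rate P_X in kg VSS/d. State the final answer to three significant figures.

P_X ≈ 145 kg VSS/d

Y_obs = Y / (1 + k_d θ_c) = 0.409 / (1 + 0.0661 × 21.7) = 0.409 / 2.434 = 0.1680.
Substrate removed = Q·(S₀ − S) = 558 m³/d × (1580 − 28.0) g/m³ = 8.66×10^5 g/d = 866.0 kg/d.
Net biomass production P_X = Y_obs × Q·(S₀ − S) = 0.1680 × 866.0 = 145.5 kg VSS/d.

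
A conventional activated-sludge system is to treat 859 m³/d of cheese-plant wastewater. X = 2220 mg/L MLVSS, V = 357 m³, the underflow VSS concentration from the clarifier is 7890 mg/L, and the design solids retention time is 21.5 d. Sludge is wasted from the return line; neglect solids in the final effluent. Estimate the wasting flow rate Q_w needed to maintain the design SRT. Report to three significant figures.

θ_c = V·X/(Q_w·X_r) when wasting from the recycle, so Q_w = V·X/(θ_c·X_r) = 357.0 × 2220 / (21.5 × 7890) = 4.672 m³/d.

Q_w ≈ 4.67 m³/d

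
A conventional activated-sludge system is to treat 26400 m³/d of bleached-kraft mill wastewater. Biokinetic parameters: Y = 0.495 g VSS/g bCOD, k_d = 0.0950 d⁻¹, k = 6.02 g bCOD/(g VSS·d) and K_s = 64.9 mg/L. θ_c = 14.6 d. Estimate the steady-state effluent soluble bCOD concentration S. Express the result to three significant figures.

For a completely mixed reactor with recycle the Lawrence–McCarty relation gives S = K_s·(1 + k_d·θ_c) / [θ_c·(Y·k − k_d) − 1] = 64.9 × (1 + 0.0950 × 14.6) / [14.6 × (0.495 × 6.02 − 0.0950) − 1] = 154.9 / 41.12 = 3.767 mg/L.

S ≈ 3.77 mg/L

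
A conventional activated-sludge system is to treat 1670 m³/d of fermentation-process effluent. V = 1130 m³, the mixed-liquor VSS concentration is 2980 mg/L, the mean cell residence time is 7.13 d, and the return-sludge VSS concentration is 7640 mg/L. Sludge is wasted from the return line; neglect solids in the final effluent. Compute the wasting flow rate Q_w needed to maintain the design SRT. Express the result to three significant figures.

Wasting from the return line (neglecting effluent solids): Q_w = V·X / (θ_c·X_r) = 1130 × 2980 / (7.13 × 7640) = 61.82 m³/d.

Q_w ≈ 61.8 m³/d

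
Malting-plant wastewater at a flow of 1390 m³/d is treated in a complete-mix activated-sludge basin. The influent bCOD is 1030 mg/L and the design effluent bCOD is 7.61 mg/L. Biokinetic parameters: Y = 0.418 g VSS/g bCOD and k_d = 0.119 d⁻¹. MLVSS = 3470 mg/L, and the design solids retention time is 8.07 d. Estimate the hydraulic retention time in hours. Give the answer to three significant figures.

τ ≈ 12.2 h

From the SRT design equation V = Y Q (S₀−S) θ_c / [X (1 + k_d θ_c)] = 0.418 × 1390 × (1030 − 7.61) × 8.07 / [3470 × (1 + 0.119 × 8.07)] = 4.79×10^6 / 6802 = 704.7 m³.
τ = V/Q = 704.7/1390 = 0.5070 d, or 12.17 h.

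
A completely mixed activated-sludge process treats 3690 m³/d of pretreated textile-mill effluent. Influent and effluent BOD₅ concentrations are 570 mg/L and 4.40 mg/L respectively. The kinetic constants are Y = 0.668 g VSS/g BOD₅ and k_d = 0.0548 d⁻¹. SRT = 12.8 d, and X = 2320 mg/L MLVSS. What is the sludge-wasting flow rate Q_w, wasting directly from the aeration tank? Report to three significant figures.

Q_w ≈ 353 m³/d

From the SRT design equation V = Y Q (S₀−S) θ_c / [X (1 + k_d θ_c)] = 0.668 × 3690 × (570 − 4.40) × 12.8 / [2320 × (1 + 0.0548 × 12.8)] = 1.78×10^7 / 3947 = 4521 m³.
Wasting from the aeration tank: Q_w = V / θ_c = 4521 / 12.8 = 353.2 m³/d.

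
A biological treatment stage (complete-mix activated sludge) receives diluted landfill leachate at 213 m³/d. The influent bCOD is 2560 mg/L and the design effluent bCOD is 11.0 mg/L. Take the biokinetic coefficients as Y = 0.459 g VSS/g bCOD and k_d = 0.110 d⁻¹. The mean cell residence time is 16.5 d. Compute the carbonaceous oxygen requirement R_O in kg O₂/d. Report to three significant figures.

R_O ≈ 417 kg O₂/d

Y_obs = Y / (1 + k_d θ_c) = 0.459 / (1 + 0.110 × 16.5) = 0.459 / 2.815 = 0.1631.
Mass of bCOD removed per day: Q(S₀ − S) = 213 × 2549 g/m³ = 542.9 kg/d.
Net sludge production P_X = 0.1631 × 542.9 = 88.53 kg VSS/d.
R_O = Q·(S₀ − S) − 1.42·P_X = 542.9 − 1.42 × 88.53 = 417.2 kg O₂/d.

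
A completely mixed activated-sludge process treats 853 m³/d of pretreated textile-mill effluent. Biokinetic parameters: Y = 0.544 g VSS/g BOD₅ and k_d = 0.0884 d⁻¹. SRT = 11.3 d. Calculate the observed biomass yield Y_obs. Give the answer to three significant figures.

The observed yield is Y_obs = Y/(1 + k_d·θ_c) = 0.544 / (1 + 0.0884 × 11.3) = 0.544 / 1.999 = 0.2721 g VSS per g BOD₅ removed.

Y_obs ≈ 0.272 g VSS/g BOD₅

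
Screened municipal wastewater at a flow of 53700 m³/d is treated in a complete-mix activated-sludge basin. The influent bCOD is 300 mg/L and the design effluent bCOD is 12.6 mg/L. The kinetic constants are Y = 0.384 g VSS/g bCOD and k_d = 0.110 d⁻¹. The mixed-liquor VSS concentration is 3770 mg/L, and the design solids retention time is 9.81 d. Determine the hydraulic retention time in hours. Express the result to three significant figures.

τ ≈ 3.31 h

Steady-state biomass mass balance: V·X·(1 + k_d·θ_c) = Y·Q·(S₀ − S)·θ_c, so V = 0.384 × 53700 × (300 − 12.6) × 9.81 / [3770 × (1 + 0.110 × 9.81)] = 5.81×10^7 / 7838 = 7417 m³.
τ = V/Q = 7417/53700 = 0.1381 d, or 3.315 h.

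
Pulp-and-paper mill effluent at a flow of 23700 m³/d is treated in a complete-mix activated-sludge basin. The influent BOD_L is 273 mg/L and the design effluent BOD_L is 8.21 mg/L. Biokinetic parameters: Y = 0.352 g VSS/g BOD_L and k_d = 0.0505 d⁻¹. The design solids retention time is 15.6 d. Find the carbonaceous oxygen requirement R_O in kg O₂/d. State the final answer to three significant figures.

R_O ≈ 4520 kg O₂/d

Y_obs = Y / (1 + k_d θ_c) = 0.352 / (1 + 0.0505 × 15.6) = 0.352 / 1.788 = 0.1969.
Mass of BOD_L removed per day: Q(S₀ − S) = 23700 × 264.8 g/m³ = 6276 kg/d.
Net sludge production P_X = 0.1969 × 6276 = 1236 kg VSS/d.
R_O = Q·ΔS − 1.42 P_X = 6276 − 1755 = 4521 kg O₂/d.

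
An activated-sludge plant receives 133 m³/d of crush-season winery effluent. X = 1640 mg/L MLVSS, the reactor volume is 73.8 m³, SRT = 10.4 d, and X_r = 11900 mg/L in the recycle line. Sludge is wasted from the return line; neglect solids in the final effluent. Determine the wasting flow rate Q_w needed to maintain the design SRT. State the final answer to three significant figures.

Q_w ≈ 0.978 m³/d

Wasting from the return line (neglecting effluent solids): Q_w = V·X / (θ_c·X_r) = 73.80 × 1640 / (10.4 × 11900) = 0.9780 m³/d.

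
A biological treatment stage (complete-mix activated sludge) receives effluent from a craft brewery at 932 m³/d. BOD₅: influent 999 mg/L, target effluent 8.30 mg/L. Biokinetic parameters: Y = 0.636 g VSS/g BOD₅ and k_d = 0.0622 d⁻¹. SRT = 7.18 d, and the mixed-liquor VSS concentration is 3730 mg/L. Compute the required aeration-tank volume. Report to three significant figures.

V ≈ 781 m³

Rearranging the biomass balance for a CMAS with decay, V = Y·Q·ΔS·θ_c / [X·(1+k_d θ_c)] = 0.636 × 932 × (999 − 8.30) × 7.18 / [3730 × (1 + 0.0622 × 7.18)] = 4.22×10^6 / 5396 = 781.4 m³.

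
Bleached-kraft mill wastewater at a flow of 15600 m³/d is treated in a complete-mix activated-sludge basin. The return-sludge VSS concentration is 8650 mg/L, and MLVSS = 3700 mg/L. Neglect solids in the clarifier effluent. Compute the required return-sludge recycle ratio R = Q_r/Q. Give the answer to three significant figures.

Mass balance around the secondary clarifier (neglecting effluent solids): R = X / (X_r − X) = 3700 / (8650 − 3700) = 0.7475.

R ≈ 0.747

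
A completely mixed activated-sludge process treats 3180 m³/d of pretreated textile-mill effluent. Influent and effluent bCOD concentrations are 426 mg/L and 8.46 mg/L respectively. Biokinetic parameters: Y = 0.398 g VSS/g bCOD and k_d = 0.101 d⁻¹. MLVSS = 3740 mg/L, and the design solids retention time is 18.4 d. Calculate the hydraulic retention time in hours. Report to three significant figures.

τ ≈ 6.86 h

Steady-state biomass mass balance: V·X·(1 + k_d·θ_c) = Y·Q·(S₀ − S)·θ_c, so V = 0.398 × 3180 × (426 − 8.46) × 18.4 / [3740 × (1 + 0.101 × 18.4)] = 9.72×10^6 / 10690 = 909.6 m³.
Hydraulic retention time τ = V/Q = 909.6 / 3180 = 0.2860 d = 6.865 h.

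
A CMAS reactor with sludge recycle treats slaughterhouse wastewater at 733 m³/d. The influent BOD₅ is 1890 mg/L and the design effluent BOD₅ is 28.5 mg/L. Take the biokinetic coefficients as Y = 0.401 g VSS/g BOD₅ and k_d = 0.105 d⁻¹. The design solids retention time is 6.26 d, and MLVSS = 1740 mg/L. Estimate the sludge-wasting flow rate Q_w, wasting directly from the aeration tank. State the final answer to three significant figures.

Steady-state biomass mass balance: V·X·(1 + k_d·θ_c) = Y·Q·(S₀ − S)·θ_c, so V = 0.401 × 733 × (1890 − 28.5) × 6.26 / [1740 × (1 + 0.105 × 6.26)] = 3.43×10^6 / 2884 = 1188 m³.
For wasting at MLVSS concentration, Q_w = V/θ_c = 1188/6.26 = 189.7 m³/d.

Q_w ≈ 190 m³/d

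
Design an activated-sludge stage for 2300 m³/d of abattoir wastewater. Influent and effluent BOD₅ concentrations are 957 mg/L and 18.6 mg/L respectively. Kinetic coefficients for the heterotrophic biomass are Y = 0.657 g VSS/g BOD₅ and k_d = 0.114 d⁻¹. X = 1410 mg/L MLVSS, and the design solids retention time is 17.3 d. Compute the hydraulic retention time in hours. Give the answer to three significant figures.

From the SRT design equation V = Y Q (S₀−S) θ_c / [X (1 + k_d θ_c)] = 0.657 × 2300 × (957 − 18.6) × 17.3 / [1410 × (1 + 0.114 × 17.3)] = 2.45×10^7 / 4191 = 5854 m³.
τ = V/Q = 5854/2300 = 2.545 d, or 61.08 h.

τ ≈ 61.1 h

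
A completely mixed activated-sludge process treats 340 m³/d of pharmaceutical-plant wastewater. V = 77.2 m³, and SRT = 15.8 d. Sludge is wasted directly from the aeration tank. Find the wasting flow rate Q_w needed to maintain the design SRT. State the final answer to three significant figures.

For wasting at MLVSS concentration, Q_w = V/θ_c = 77.20/15.8 = 4.886 m³/d.

Q_w ≈ 4.89 m³/d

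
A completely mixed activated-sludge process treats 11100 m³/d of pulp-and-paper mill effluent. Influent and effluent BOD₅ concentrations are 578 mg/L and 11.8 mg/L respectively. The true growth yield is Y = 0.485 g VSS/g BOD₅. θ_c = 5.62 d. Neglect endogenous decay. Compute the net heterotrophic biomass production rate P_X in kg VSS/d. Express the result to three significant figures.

P_X ≈ 3050 kg VSS/d

With endogenous decay neglected, the observed yield equals the true yield: Y_obs = Y = 0.485 g VSS/g BOD₅.
Substrate removed = Q·(S₀ − S) = 11100 m³/d × (578 − 11.8) g/m³ = 6.28×10^6 g/d = 6285 kg/d.
P_X = Y_obs · Q(S₀ − S) = 0.4850 × 6285 = 3048 kg VSS/d.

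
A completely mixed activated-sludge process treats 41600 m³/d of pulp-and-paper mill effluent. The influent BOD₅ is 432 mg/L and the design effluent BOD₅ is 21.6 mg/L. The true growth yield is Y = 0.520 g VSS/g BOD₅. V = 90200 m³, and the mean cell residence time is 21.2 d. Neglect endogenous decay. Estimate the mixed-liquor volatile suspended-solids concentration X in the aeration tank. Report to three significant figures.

From V·X = Y·Q·(S₀ − S)·θ_c (decay neglected): X = 0.520 × 41600 × (432 − 21.6) × 21.2 / 90200 = 2087 mg/L.

X ≈ 2090 mg/L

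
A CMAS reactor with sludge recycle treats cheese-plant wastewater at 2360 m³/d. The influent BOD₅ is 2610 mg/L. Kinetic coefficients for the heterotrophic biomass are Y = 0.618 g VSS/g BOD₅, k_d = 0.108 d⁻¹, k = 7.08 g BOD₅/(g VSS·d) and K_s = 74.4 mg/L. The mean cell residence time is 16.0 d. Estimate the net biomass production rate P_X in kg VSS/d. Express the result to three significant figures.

P_X ≈ 1390 kg VSS/d

From the Monod/SRT balance for a CMAS, S = K_s·(1+k_d θ_c)/[θ_c·(Y k − k_d) − 1] = 74.4 × (1 + 0.108 × 16.0) / [16.0 × (0.618 × 7.08 − 0.108) − 1] = 203.0 / 67.28 = 3.017 mg/L.
The observed yield is Y_obs = Y/(1 + k_d·θ_c) = 0.618 / (1 + 0.108 × 16.0) = 0.618 / 2.728 = 0.2265 g VSS per g BOD₅ removed.
Q·(S₀ − S) = 2360 × (2610 − 3.02) × 10⁻³ = 6152 kg/d removed.
Biomass produced: P_X = Y_obs·Q·ΔS = 0.2265 × 6152 ≈ 1394 kg VSS/d.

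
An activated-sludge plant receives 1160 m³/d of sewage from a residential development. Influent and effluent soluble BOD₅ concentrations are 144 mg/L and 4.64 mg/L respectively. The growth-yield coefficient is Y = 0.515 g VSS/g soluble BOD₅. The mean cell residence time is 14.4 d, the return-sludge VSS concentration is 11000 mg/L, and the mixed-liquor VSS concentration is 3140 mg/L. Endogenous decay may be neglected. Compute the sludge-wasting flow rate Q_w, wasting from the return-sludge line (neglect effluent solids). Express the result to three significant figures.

V·X = Y·Q·ΔS·θ_c gives V = 0.515 × 1160 × (144 − 4.64) × 14.4 / 3140 = 381.8 m³.
Q_w = (V·X)/(θ_c X_r) = 381.8 × 3140 / (14.4 × 11000) = 7.569 m³/d.

Q_w ≈ 7.57 m³/d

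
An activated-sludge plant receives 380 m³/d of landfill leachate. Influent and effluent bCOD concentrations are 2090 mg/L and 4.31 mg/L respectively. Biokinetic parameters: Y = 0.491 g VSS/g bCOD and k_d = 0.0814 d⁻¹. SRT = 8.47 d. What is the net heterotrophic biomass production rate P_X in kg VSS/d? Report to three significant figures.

P_X ≈ 230 kg VSS/d

Observed yield with endogenous decay: Y_obs = Y / (1 + k_d·θ_c) = 0.491 / (1 + 0.0814 × 8.47) = 0.491 / 1.689 = 0.2906 g VSS/g bCOD.
Mass of bCOD removed per day: Q(S₀ − S) = 380 × 2086 g/m³ = 792.6 kg/d.
So the net sludge growth is P_X = 0.2906 × 792.6 = 230.3 kg VSS/d.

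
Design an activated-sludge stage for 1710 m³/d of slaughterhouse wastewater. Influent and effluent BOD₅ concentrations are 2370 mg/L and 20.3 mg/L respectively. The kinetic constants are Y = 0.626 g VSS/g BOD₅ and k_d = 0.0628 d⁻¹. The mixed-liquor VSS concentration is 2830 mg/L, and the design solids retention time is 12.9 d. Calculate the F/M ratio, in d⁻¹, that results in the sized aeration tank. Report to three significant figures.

From the SRT design equation V = Y Q (S₀−S) θ_c / [X (1 + k_d θ_c)] = 0.626 × 1710 × (2370 − 20.3) × 12.9 / [2830 × (1 + 0.0628 × 12.9)] = 3.24×10^7 / 5123 = 6334 m³.
F/M = applied load / biomass = Q·S₀/(V·X) = 1710 × 2370 / (6334 × 2830) = 0.2261 d⁻¹.

F/M ≈ 0.226 d⁻¹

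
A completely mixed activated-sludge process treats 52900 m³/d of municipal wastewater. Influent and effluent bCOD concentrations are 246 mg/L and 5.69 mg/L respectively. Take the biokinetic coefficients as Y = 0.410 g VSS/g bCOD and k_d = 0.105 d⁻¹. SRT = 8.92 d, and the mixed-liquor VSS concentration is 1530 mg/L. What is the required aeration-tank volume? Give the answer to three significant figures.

Rearranging the biomass balance for a CMAS with decay, V = Y·Q·ΔS·θ_c / [X·(1+k_d θ_c)] = 0.410 × 52900 × (246 − 5.69) × 8.92 / [1530 × (1 + 0.105 × 8.92)] = 4.65×10^7 / 2963 = 15691 m³.

V ≈ 15700 m³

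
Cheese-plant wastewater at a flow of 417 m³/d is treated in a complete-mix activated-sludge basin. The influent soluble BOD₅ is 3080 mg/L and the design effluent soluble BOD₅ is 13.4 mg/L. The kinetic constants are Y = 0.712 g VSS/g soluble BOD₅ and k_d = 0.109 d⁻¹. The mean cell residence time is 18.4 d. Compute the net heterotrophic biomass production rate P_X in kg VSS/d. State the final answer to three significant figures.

The observed yield is Y_obs = Y/(1 + k_d·θ_c) = 0.712 / (1 + 0.109 × 18.4) = 0.712 / 3.006 = 0.2369 g VSS per g soluble BOD₅ removed.
Q·(S₀ − S) = 417 × (3080 − 13.4) × 10⁻³ = 1279 kg/d removed.
P_X = Y_obs · Q(S₀ − S) = 0.2369 × 1279 = 302.9 kg VSS/d.

P_X ≈ 303 kg VSS/d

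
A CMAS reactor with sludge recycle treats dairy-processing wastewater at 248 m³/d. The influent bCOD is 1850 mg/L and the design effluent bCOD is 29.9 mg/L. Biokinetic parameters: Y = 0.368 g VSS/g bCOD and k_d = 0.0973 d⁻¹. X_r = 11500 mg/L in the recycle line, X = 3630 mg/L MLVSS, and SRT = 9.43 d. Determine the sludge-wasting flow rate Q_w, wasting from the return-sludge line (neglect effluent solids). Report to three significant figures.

Q_w ≈ 7.53 m³/d

Steady-state biomass mass balance: V·X·(1 + k_d·θ_c) = Y·Q·(S₀ − S)·θ_c, so V = 0.368 × 248 × (1850 − 29.9) × 9.43 / [3630 × (1 + 0.0973 × 9.43)] = 1.57×10^6 / 6961 = 225.0 m³.
Q_w = (V·X)/(θ_c X_r) = 225.0 × 3630 / (9.43 × 11500) = 7.533 m³/d.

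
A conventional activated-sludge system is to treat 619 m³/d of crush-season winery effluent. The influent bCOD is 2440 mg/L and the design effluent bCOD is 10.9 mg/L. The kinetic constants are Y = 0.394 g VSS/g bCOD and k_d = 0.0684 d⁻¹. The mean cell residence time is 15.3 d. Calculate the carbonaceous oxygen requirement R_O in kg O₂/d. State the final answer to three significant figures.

Correct the yield for decay: Y_obs = Y/(1 + k_d θ_c) = 0.394 / (1 + 0.0684 × 15.3) = 0.394 / 2.047 = 0.1925.
ΔS = 2440 − 10.9 = 2429 mg/L, so the substrate removal rate is 619 × 2429/1000 = 1504 kg bCOD/d.
Biomass synthesised: P_X = Y_obs × 1504 = 289.5 kg VSS/d.
R_O = Q·ΔS − 1.42 P_X = 1504 − 411.1 = 1093 kg O₂/d.

R_O ≈ 1090 kg O₂/d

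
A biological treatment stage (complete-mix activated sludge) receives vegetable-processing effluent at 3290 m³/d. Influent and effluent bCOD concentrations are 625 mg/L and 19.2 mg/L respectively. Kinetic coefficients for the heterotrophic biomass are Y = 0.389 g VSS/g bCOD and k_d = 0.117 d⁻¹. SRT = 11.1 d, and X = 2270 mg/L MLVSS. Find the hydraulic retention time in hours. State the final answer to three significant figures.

Steady-state biomass mass balance: V·X·(1 + k_d·θ_c) = Y·Q·(S₀ − S)·θ_c, so V = 0.389 × 3290 × (625 − 19.2) × 11.1 / [2270 × (1 + 0.117 × 11.1)] = 8.61×10^6 / 5218 = 1649 m³.
τ = V/Q = 1649/3290 = 0.5013 d, or 12.03 h.

τ ≈ 12.0 h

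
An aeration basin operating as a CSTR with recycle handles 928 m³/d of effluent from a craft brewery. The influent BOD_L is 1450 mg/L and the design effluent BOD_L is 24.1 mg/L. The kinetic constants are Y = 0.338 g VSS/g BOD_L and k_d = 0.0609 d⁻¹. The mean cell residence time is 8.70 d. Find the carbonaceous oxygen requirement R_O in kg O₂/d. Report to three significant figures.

Correct the yield for decay: Y_obs = Y/(1 + k_d θ_c) = 0.338 / (1 + 0.0609 × 8.70) = 0.338 / 1.530 = 0.2209.
ΔS = 1450 − 24.1 = 1426 mg/L, so the substrate removal rate is 928 × 1426/1000 = 1323 kg BOD_L/d.
Net sludge production P_X = 0.2209 × 1323 = 292.4 kg VSS/d.
R_O = Q·(S₀ − S) − 1.42·P_X = 1323 − 1.42 × 292.4 = 908.1 kg O₂/d.

R_O ≈ 908 kg O₂/d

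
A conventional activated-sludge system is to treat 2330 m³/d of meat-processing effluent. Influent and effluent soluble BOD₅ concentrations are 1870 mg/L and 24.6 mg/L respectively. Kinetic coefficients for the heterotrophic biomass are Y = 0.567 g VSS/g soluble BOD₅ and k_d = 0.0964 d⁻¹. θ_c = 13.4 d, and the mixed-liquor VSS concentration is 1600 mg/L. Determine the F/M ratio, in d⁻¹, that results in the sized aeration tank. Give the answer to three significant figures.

Steady-state biomass mass balance: V·X·(1 + k_d·θ_c) = Y·Q·(S₀ − S)·θ_c, so V = 0.567 × 2330 × (1870 − 24.6) × 13.4 / [1600 × (1 + 0.0964 × 13.4)] = 3.27×10^7 / 3667 = 8909 m³.
Food-to-microorganism ratio F/M = Q S₀ / (V X) = 2330 × 1870 / (8909 × 1600) = 0.3057 d⁻¹.

F/M ≈ 0.306 d⁻¹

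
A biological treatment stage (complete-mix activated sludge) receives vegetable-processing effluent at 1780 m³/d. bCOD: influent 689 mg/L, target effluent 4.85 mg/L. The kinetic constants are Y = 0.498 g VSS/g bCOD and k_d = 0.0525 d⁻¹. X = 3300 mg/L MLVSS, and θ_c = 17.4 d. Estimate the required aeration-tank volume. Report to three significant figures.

V ≈ 1670 m³

Steady-state biomass mass balance: V·X·(1 + k_d·θ_c) = Y·Q·(S₀ − S)·θ_c, so V = 0.498 × 1780 × (689 − 4.85) × 17.4 / [3300 × (1 + 0.0525 × 17.4)] = 1.06×10^7 / 6315 = 1671 m³.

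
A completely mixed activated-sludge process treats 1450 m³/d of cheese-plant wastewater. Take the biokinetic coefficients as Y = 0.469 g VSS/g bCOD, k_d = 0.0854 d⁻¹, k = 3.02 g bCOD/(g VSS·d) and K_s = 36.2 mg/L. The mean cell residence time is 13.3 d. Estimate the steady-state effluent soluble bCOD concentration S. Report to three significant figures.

S ≈ 4.63 mg/L

For a completely mixed reactor with recycle the Lawrence–McCarty relation gives S = K_s·(1 + k_d·θ_c) / [θ_c·(Y·k − k_d) − 1] = 36.2 × (1 + 0.0854 × 13.3) / [13.3 × (0.469 × 3.02 − 0.0854) − 1] = 77.32 / 16.70 = 4.629 mg/L.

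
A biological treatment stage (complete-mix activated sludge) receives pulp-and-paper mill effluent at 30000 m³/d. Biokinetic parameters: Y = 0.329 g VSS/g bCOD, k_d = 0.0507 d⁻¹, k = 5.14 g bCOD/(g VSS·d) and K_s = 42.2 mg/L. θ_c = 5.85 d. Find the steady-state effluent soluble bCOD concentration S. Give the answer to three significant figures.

For a completely mixed reactor with recycle the Lawrence–McCarty relation gives S = K_s·(1 + k_d·θ_c) / [θ_c·(Y·k − k_d) − 1] = 42.2 × (1 + 0.0507 × 5.85) / [5.85 × (0.329 × 5.14 − 0.0507) − 1] = 54.72 / 8.596 = 6.365 mg/L.

S ≈ 6.37 mg/L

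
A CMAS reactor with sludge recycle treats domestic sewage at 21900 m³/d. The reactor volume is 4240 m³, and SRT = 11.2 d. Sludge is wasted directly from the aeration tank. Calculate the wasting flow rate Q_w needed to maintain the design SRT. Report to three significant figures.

Wasting from the aeration tank: Q_w = V / θ_c = 4240 / 11.2 = 378.6 m³/d.

Q_w ≈ 379 m³/d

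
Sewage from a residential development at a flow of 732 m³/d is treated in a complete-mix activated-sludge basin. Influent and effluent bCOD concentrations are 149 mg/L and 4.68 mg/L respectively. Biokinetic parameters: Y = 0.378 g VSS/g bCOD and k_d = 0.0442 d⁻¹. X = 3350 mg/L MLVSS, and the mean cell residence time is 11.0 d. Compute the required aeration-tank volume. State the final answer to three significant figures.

Rearranging the biomass balance for a CMAS with decay, V = Y·Q·ΔS·θ_c / [X·(1+k_d θ_c)] = 0.378 × 732 × (149 − 4.68) × 11.0 / [3350 × (1 + 0.0442 × 11.0)] = 4.39×10^5 / 4979 = 88.23 m³.

V ≈ 88.2 m³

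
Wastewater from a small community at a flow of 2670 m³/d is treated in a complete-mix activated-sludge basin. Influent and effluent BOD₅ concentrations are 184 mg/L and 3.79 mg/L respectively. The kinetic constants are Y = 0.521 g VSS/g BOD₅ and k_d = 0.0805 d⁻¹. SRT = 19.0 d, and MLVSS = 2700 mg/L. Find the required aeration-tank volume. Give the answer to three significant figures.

V ≈ 697 m³

Rearranging the biomass balance for a CMAS with decay, V = Y·Q·ΔS·θ_c / [X·(1+k_d θ_c)] = 0.521 × 2670 × (184 − 3.79) × 19.0 / [2700 × (1 + 0.0805 × 19.0)] = 4.76×10^6 / 6830 = 697.4 m³.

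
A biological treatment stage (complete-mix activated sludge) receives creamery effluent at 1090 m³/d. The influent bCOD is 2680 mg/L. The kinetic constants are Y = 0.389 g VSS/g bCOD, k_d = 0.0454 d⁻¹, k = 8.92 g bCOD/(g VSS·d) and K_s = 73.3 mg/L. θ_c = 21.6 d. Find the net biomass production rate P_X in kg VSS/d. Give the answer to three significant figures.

P_X ≈ 573 kg VSS/d

From the Monod/SRT balance for a CMAS, S = K_s·(1+k_d θ_c)/[θ_c·(Y k − k_d) − 1] = 73.3 × (1 + 0.0454 × 21.6) / [21.6 × (0.389 × 8.92 − 0.0454) − 1] = 145.2 / 72.97 = 1.990 mg/L.
The observed yield is Y_obs = Y/(1 + k_d·θ_c) = 0.389 / (1 + 0.0454 × 21.6) = 0.389 / 1.981 = 0.1964 g VSS per g bCOD removed.
ΔS = 2680 − 1.99 = 2678 mg/L, so the substrate removal rate is 1090 × 2678/1000 = 2919 kg bCOD/d.
Net biomass production P_X = Y_obs × Q·(S₀ − S) = 0.1964 × 2919 = 573.3 kg VSS/d.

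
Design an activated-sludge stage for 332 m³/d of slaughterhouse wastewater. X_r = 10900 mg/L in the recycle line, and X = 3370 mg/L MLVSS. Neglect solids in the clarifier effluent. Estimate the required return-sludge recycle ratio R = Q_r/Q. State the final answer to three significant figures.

Mass balance around the secondary clarifier (neglecting effluent solids): R = X / (X_r − X) = 3370 / (10900 − 3370) = 0.4475.

R ≈ 0.448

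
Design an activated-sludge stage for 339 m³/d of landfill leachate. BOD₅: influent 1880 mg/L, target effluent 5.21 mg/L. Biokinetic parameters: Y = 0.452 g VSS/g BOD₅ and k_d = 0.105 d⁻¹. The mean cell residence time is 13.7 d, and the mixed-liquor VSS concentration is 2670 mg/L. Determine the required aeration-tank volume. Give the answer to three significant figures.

From the SRT design equation V = Y Q (S₀−S) θ_c / [X (1 + k_d θ_c)] = 0.452 × 339 × (1880 − 5.21) × 13.7 / [2670 × (1 + 0.105 × 13.7)] = 3.94×10^6 / 6511 = 604.5 m³.

V ≈ 604 m³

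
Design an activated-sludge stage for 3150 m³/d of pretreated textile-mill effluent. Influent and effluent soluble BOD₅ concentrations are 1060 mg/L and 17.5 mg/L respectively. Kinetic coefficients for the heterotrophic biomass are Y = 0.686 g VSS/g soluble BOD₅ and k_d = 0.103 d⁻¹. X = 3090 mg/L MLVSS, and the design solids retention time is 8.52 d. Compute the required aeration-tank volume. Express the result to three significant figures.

From the SRT design equation V = Y Q (S₀−S) θ_c / [X (1 + k_d θ_c)] = 0.686 × 3150 × (1060 − 17.5) × 8.52 / [3090 × (1 + 0.103 × 8.52)] = 1.92×10^7 / 5802 = 3308 m³.

V ≈ 3310 m³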